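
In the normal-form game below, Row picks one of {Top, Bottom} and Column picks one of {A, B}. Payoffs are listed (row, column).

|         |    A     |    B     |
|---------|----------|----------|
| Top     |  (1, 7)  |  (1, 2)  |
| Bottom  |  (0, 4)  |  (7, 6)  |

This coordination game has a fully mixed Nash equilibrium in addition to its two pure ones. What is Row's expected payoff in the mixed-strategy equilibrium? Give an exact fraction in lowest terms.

1

Column mixes with probability q on A, chosen so Row is indifferent: 1q + 1(1−q) = 0q + 7(1−q) gives q = 6/7.
Row's expected payoff (from either row, since indifferent) is 1·6/7 + 1·1/7 = 1.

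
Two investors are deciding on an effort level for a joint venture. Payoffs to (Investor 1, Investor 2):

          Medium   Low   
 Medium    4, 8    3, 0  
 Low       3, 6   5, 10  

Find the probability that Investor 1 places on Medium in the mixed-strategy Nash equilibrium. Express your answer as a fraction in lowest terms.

1/3

Investor 1's mix p on Medium must make Investor 2 indifferent between Medium and Low.
Investor 2's payoff from Medium: 8p + 6(1−p). From Low: 0p + 10(1−p).
Set equal: 8p = 4(1−p) → p = 4/12 = 1/3.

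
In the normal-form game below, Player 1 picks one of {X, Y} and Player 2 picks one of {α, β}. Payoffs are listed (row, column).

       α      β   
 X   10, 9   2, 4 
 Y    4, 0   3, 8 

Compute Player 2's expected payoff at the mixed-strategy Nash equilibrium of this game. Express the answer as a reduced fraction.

72/13

Player 1 mixes with probability p on X, chosen so Player 2 is indifferent: 9p + 0(1−p) = 4p + 8(1−p) gives p = 8/13.
Player 2's expected payoff is 9·8/13 + 0·5/13 = 72/13.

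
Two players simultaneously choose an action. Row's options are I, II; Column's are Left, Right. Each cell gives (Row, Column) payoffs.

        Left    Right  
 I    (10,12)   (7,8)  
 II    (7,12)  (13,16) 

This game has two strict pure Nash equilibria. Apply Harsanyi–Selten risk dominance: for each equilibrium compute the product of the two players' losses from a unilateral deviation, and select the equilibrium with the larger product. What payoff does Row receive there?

13

At (I, Left): Row loses 10 − 7 = 3 by deviating; Column loses 12 − 8 = 4. Product = 3·4 = 12.
At (II, Right): Row loses 13 − 7 = 6 by deviating; Column loses 16 − 12 = 4. Product = 6·4 = 24.
24 > 12, so (II, Right) is risk-dominant. Row's payoff there is 13.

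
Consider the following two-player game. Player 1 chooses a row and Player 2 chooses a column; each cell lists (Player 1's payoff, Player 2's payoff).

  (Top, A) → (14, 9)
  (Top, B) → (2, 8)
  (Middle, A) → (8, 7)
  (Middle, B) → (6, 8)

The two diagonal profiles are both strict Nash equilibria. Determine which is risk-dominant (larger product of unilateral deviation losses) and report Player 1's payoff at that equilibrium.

At (Top, A): Player 1 loses 14 − 8 = 6 by deviating; Player 2 loses 9 − 8 = 1. Product = 6·1 = 6.
At (Middle, B): Player 1 loses 6 − 2 = 4 by deviating; Player 2 loses 8 − 7 = 1. Product = 4·1 = 4.
6 > 4, so (Top, A) is risk-dominant. Player 1's payoff there is 14.

14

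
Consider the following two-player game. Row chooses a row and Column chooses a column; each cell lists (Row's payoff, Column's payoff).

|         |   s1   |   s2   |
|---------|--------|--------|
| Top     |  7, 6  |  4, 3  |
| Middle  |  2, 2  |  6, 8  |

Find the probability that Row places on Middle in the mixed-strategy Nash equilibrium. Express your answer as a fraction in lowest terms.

Row's mix p on Top must make Column indifferent between s1 and s2.
Column's payoff from s1: 6p + 2(1−p). From s2: 3p + 8(1−p).
Set equal: 3p = 6(1−p) → p = 6/9 = 2/3.
Probability on Middle is 1 − 2/3 = 1/3.

1/3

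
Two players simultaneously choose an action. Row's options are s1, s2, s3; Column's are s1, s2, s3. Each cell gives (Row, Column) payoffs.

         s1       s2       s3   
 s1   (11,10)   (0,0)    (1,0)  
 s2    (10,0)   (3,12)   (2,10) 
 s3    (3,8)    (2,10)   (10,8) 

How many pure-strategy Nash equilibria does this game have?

2

Both s1: Row gets 11 (best alternative 10); Column gets 10 (best alternative 0). Neither deviates — NE.
Both s2: Row gets 3 (best alternative 2); Column gets 12 (best alternative 10). Neither deviates — NE.
Both s3 is not a NE: Column would switch to s2 (10 > 8).
No other cell survives both best-response checks, so there are 2 pure NE.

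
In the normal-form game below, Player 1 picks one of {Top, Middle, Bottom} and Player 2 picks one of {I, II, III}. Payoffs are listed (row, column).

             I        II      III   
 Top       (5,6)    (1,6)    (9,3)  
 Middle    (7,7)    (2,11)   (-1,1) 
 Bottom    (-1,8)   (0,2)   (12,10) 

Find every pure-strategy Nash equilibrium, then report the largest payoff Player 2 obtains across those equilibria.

(Middle, II) is a pure NE (Player 1: 2 ≥ 1; Player 2: 11 ≥ 7). Player 2 gets 11.
(Bottom, III) is a pure NE (Player 1: 12 ≥ 9; Player 2: 10 ≥ 8). Player 2 gets 10.
Every other cell has a profitable deviation for at least one player. Highest of {11, 10} is 11.

11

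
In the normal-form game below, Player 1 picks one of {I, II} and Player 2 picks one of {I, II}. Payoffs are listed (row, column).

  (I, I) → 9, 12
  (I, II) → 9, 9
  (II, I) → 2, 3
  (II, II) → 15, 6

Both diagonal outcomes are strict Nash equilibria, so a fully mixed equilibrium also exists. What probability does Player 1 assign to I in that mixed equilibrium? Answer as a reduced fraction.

1/2

Player 1's mix p on I must make Player 2 indifferent between I and II.
Player 2's payoff from I: 12p + 3(1−p). From II: 9p + 6(1−p).
Set equal: 3p = 3(1−p) → p = 3/6 = 1/2.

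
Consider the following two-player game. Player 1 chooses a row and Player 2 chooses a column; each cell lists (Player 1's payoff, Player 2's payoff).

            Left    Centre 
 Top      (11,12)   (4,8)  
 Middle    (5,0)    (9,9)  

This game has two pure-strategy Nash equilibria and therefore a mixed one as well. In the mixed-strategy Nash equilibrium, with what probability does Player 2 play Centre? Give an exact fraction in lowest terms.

6/11

Player 2's mix q on Left must make Player 1 indifferent between Top and Middle.
Player 1's payoff from Top: 11q + 4(1−q). From Middle: 5q + 9(1−q).
Set equal: 6q = 5(1−q) → q = 5/11.
Probability on Centre is 1 − 5/11 = 6/11.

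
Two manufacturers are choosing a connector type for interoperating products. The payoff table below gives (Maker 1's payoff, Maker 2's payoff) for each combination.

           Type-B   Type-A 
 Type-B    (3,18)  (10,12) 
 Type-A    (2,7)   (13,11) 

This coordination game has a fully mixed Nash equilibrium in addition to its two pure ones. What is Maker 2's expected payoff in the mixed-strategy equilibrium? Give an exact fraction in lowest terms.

57/5

Maker 1 mixes with probability p on Type-B, chosen so Maker 2 is indifferent: 18p + 7(1−p) = 12p + 11(1−p) gives p = 2/5.
Maker 2's expected payoff is 18·2/5 + 7·3/5 = 57/5.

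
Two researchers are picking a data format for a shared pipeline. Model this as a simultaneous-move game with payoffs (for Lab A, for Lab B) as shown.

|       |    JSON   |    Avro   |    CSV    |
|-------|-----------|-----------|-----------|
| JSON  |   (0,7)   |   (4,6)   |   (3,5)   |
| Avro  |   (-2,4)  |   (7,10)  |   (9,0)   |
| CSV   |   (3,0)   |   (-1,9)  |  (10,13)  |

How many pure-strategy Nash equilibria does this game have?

Both Avro: Lab A gets 7 (best alternative 4); Lab B gets 10 (best alternative 4). Neither deviates — NE.
Both CSV: Lab A gets 10 (best alternative 9); Lab B gets 13 (best alternative 9). Neither deviates — NE.
Both JSON is not a NE: Lab A would switch to CSV (3 > 0).
No other cell survives both best-response checks, so there are 2 pure NE.

2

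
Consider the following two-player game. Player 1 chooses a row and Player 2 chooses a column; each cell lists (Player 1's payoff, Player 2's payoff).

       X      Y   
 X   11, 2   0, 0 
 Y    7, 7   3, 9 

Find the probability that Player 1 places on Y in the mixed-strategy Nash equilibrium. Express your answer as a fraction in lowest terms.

Player 1's mix p on X must make Player 2 indifferent between X and Y.
Player 2's payoff from X: 2p + 7(1−p). From Y: 0p + 9(1−p).
Set equal: 2p = 2(1−p) → p = 2/4 = 1/2.
Probability on Y is 1 − 1/2 = 1/2.

1/2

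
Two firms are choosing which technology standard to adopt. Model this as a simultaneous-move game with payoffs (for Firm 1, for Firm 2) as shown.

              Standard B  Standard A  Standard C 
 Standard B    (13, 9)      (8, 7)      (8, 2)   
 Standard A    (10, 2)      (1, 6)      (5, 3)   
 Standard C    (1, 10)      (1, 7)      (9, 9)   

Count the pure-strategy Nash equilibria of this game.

Both Standard B: Firm 1 gets 13 (best alternative 10); Firm 2 gets 9 (best alternative 7). Neither deviates — NE.
Both Standard C is not a NE: Firm 2 would switch to Standard B (10 > 9).
No other cell survives both best-response checks, so there is 1 pure NE.

1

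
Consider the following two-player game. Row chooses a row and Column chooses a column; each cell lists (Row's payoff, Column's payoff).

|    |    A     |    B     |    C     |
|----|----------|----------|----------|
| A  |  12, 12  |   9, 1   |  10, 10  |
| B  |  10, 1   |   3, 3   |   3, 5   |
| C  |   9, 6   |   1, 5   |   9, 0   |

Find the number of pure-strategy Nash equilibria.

Both A: Row gets 12 (best alternative 10); Column gets 12 (best alternative 10). Neither deviates — NE.
Both B is not a NE: Row would switch to A (9 > 3).
No other cell survives both best-response checks, so there is 1 pure NE.

1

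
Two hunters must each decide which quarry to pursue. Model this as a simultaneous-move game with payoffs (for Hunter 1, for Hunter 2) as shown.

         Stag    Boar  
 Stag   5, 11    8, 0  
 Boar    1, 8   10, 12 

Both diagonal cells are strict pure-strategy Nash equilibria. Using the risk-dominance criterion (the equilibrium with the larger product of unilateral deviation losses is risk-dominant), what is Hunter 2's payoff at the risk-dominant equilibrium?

11

At both Stag: Hunter 1 loses 5 − 1 = 4 by deviating; Hunter 2 loses 11 − 0 = 11. Product = 4·11 = 44.
At both Boar: Hunter 1 loses 10 − 8 = 2 by deviating; Hunter 2 loses 12 − 8 = 4. Product = 2·4 = 8.
44 > 8, so both Stag is risk-dominant. Hunter 2's payoff there is 11.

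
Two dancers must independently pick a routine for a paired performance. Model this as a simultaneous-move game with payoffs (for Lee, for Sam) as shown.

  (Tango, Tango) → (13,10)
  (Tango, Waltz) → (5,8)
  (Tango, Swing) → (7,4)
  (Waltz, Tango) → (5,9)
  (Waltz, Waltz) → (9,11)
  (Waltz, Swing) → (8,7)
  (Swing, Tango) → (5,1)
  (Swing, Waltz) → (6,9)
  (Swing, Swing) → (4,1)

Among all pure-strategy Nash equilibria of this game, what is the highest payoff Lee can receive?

Both Tango is a pure NE (Lee: 13 ≥ 5; Sam: 10 ≥ 8). Lee gets 13.
Both Waltz is a pure NE (Lee: 9 ≥ 6; Sam: 11 ≥ 9). Lee gets 9.
Every other cell has a profitable deviation for at least one player. Highest of {13, 9} is 13.

13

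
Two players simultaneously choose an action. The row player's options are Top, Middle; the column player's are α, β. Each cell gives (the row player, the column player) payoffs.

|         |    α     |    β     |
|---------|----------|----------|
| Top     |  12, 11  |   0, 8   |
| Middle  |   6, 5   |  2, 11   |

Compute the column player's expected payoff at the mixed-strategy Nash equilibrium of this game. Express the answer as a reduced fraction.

The row player mixes with probability p on Top, chosen so the column player is indifferent: 11p + 5(1−p) = 8p + 11(1−p) gives p = 2/3.
The column player's expected payoff is 11·2/3 + 5·1/3 = 9.

9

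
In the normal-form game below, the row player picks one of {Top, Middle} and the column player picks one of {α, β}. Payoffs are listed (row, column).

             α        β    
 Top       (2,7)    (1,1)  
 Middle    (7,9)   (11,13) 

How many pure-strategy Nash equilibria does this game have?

(Middle, β): the row player gets 11 (best alternative 1); the column player gets 13 (best alternative 9). Neither deviates — NE.
(Top, α) is not a NE: the row player would switch to Middle (7 > 2).
No other cell survives both best-response checks, so there is 1 pure NE.

1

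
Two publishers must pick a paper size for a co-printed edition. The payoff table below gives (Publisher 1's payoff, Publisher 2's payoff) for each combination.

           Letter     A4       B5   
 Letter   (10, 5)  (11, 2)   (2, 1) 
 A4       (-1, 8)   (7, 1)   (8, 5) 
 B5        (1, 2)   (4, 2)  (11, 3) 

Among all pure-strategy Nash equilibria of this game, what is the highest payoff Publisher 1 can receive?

11

Both Letter is a pure NE (Publisher 1: 10 ≥ 1; Publisher 2: 5 ≥ 2). Publisher 1 gets 10.
Both B5 is a pure NE (Publisher 1: 11 ≥ 8; Publisher 2: 3 ≥ 2). Publisher 1 gets 11.
Every other cell has a profitable deviation for at least one player. Highest of {10, 11} is 11.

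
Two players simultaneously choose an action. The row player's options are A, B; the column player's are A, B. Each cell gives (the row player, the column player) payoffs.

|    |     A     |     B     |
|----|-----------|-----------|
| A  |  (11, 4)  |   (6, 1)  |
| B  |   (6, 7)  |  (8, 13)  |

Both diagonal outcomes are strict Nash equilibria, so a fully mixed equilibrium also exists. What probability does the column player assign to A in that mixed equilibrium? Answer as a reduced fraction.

2/7

The column player's mix q on A must make the row player indifferent between A and B.
The row player's payoff from A: 11q + 6(1−q). From B: 6q + 8(1−q).
Set equal: 5q = 2(1−q) → q = 2/7.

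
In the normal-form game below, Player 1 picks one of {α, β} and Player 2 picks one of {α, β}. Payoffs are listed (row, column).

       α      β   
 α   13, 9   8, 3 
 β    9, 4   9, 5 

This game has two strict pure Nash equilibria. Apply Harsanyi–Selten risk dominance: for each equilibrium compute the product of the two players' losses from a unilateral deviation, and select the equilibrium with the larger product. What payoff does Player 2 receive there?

At both α: Player 1 loses 13 − 9 = 4 by deviating; Player 2 loses 9 − 3 = 6. Product = 4·6 = 24.
At both β: Player 1 loses 9 − 8 = 1 by deviating; Player 2 loses 5 − 4 = 1. Product = 1·1 = 1.
24 > 1, so both α is risk-dominant. Player 2's payoff there is 9.

9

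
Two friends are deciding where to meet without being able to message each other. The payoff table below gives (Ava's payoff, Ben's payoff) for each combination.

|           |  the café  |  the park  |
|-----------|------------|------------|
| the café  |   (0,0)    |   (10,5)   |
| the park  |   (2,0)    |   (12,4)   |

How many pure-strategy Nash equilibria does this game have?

Both the park: Ava gets 12 (best alternative 10); Ben gets 4 (best alternative 0). Neither deviates — NE.
Both the café is not a NE: Ava would switch to the park (2 > 0).
No other cell survives both best-response checks, so there is 1 pure NE.

1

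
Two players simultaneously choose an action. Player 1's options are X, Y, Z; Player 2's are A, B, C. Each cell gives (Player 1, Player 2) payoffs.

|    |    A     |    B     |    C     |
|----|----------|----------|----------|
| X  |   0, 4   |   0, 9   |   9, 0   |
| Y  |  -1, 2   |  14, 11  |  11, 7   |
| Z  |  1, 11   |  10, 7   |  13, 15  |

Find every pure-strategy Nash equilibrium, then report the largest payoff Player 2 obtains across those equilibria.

15

(Y, B) is a pure NE (Player 1: 14 ≥ 10; Player 2: 11 ≥ 7). Player 2 gets 11.
(Z, C) is a pure NE (Player 1: 13 ≥ 11; Player 2: 15 ≥ 11). Player 2 gets 15.
Every other cell has a profitable deviation for at least one player. Highest of {11, 15} is 15.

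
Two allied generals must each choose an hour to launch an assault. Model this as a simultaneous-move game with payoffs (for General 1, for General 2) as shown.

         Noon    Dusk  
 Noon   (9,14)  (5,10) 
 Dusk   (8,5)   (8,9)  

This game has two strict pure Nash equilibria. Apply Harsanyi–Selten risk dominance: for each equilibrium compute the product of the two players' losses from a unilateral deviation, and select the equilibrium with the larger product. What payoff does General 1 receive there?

At both Noon: General 1 loses 9 − 8 = 1 by deviating; General 2 loses 14 − 10 = 4. Product = 1·4 = 4.
At both Dusk: General 1 loses 8 − 5 = 3 by deviating; General 2 loses 9 − 5 = 4. Product = 3·4 = 12.
12 > 4, so both Dusk is risk-dominant. General 1's payoff there is 8.

8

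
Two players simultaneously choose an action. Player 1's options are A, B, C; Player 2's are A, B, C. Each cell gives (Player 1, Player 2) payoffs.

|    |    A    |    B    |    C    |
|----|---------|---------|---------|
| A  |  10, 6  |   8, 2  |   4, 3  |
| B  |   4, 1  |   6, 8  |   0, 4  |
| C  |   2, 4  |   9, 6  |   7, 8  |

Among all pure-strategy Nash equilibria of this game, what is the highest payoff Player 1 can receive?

Both A is a pure NE (Player 1: 10 ≥ 4; Player 2: 6 ≥ 3). Player 1 gets 10.
Both C is a pure NE (Player 1: 7 ≥ 4; Player 2: 8 ≥ 6). Player 1 gets 7.
Every other cell has a profitable deviation for at least one player. Highest of {10, 7} is 10.

10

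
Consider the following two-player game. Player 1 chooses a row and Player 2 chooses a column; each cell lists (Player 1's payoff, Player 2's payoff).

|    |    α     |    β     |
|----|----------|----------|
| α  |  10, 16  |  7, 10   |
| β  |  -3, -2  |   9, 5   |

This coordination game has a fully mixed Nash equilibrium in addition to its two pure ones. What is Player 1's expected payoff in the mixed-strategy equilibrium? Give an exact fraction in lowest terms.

37/5

Player 2 mixes with probability q on α, chosen so Player 1 is indifferent: 10q + 7(1−q) = (-3)q + 9(1−q) gives q = 2/15.
Player 1's expected payoff (from either row, since indifferent) is 10·2/15 + 7·13/15 = 37/5.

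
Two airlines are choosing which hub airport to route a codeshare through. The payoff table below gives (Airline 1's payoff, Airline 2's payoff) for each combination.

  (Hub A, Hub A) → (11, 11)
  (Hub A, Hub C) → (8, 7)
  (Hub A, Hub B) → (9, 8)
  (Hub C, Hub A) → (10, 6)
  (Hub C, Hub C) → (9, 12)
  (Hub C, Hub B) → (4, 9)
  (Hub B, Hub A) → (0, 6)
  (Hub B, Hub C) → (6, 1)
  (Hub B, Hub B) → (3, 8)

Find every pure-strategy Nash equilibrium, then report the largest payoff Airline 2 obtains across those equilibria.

12

Both Hub A is a pure NE (Airline 1: 11 ≥ 10; Airline 2: 11 ≥ 8). Airline 2 gets 11.
Both Hub C is a pure NE (Airline 1: 9 ≥ 8; Airline 2: 12 ≥ 9). Airline 2 gets 12.
Every other cell has a profitable deviation for at least one player. Highest of {11, 12} is 12.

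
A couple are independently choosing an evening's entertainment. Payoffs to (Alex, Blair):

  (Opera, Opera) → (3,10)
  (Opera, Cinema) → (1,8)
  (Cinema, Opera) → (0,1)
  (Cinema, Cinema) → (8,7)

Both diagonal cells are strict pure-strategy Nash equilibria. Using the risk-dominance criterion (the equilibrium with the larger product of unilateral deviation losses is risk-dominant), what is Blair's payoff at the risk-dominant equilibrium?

7

At both Opera: Alex loses 3 − 0 = 3 by deviating; Blair loses 10 − 8 = 2. Product = 3·2 = 6.
At both Cinema: Alex loses 8 − 1 = 7 by deviating; Blair loses 7 − 1 = 6. Product = 7·6 = 42.
42 > 6, so both Cinema is risk-dominant. Blair's payoff there is 7.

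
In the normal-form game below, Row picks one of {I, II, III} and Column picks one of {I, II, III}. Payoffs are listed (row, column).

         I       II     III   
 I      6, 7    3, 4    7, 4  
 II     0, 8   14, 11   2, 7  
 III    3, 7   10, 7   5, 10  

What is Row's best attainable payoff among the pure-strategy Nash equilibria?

14

Both I is a pure NE (Row: 6 ≥ 3; Column: 7 ≥ 4). Row gets 6.
Both II is a pure NE (Row: 14 ≥ 10; Column: 11 ≥ 8). Row gets 14.
Every other cell has a profitable deviation for at least one player. Highest of {6, 14} is 14.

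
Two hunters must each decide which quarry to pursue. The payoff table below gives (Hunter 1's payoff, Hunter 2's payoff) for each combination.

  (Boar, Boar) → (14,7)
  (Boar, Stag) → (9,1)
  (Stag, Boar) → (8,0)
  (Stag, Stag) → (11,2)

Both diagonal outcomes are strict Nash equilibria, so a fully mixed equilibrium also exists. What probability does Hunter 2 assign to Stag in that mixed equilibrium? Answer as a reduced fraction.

Hunter 2's mix q on Boar must make Hunter 1 indifferent between Boar and Stag.
Hunter 1's payoff from Boar: 14q + 9(1−q). From Stag: 8q + 11(1−q).
Set equal: 6q = 2(1−q) → q = 2/8 = 1/4.
Probability on Stag is 1 − 1/4 = 3/4.

3/4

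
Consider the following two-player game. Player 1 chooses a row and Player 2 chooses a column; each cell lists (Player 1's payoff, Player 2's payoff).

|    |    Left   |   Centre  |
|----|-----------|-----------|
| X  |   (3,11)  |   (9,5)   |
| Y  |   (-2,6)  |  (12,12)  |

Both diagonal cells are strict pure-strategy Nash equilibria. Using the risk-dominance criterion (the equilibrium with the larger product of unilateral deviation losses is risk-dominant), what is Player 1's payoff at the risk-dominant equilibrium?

3

At (X, Left): Player 1 loses 3 − (-2) = 5 by deviating; Player 2 loses 11 − 5 = 6. Product = 5·6 = 30.
At (Y, Centre): Player 1 loses 12 − 9 = 3 by deviating; Player 2 loses 12 − 6 = 6. Product = 3·6 = 18.
30 > 18, so (X, Left) is risk-dominant. Player 1's payoff there is 3.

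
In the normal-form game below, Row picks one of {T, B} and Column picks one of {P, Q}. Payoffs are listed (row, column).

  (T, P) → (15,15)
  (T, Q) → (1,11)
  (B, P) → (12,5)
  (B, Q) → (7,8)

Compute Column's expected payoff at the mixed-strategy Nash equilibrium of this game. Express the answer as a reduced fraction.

Row mixes with probability p on T, chosen so Column is indifferent: 15p + 5(1−p) = 11p + 8(1−p) gives p = 3/7.
Column's expected payoff is 15·3/7 + 5·4/7 = 65/7.

65/7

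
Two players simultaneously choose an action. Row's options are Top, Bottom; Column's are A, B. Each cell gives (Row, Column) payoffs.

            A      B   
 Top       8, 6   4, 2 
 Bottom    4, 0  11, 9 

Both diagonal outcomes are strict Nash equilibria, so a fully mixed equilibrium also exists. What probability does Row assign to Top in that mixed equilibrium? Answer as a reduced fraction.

9/13

Row's mix p on Top must make Column indifferent between A and B.
Column's payoff from A: 6p + 0(1−p). From B: 2p + 9(1−p).
Set equal: 4p = 9(1−p) → p = 9/13.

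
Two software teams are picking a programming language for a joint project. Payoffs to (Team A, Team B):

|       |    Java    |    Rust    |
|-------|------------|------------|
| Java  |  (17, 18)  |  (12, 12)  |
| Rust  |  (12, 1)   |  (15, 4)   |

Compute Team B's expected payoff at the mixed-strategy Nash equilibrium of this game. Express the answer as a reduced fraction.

20/3

Team A mixes with probability p on Java, chosen so Team B is indifferent: 18p + 1(1−p) = 12p + 4(1−p) gives p = 1/3.
Team B's expected payoff is 18·1/3 + 1·2/3 = 20/3.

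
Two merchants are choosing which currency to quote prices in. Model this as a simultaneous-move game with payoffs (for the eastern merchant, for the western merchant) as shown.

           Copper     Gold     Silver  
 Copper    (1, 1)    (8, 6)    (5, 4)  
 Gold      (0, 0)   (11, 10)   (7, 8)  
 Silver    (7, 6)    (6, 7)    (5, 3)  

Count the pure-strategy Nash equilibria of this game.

1

Both Gold: the eastern merchant gets 11 (best alternative 8); the western merchant gets 10 (best alternative 8). Neither deviates — NE.
Both Silver is not a NE: the eastern merchant would switch to Gold (7 > 5).
No other cell survives both best-response checks, so there is 1 pure NE.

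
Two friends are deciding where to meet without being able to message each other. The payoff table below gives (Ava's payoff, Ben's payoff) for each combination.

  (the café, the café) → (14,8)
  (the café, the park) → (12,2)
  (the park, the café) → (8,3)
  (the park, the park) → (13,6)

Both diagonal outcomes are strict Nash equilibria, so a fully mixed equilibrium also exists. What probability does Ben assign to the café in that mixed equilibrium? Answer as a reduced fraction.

1/7

Ben's mix q on the café must make Ava indifferent between the café and the park.
Ava's payoff from the café: 14q + 12(1−q). From the park: 8q + 13(1−q).
Set equal: 6q = 1(1−q) → q = 1/7.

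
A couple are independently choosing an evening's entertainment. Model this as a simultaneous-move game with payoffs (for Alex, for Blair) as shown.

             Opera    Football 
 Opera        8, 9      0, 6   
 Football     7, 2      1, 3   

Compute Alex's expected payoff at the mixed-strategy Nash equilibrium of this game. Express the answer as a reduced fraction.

4

Blair mixes with probability q on Opera, chosen so Alex is indifferent: 8q + 0(1−q) = 7q + 1(1−q) gives q = 1/2.
Alex's expected payoff (from either row, since indifferent) is 8·1/2 + 0·1/2 = 4.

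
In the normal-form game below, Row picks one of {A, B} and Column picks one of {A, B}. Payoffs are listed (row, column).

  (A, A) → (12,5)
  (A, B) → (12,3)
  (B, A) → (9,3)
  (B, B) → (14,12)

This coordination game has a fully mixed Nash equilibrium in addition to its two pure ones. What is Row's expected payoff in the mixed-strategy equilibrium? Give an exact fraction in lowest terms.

12

Column mixes with probability q on A, chosen so Row is indifferent: 12q + 12(1−q) = 9q + 14(1−q) gives q = 2/5.
Row's expected payoff (from either row, since indifferent) is 12·2/5 + 12·3/5 = 12.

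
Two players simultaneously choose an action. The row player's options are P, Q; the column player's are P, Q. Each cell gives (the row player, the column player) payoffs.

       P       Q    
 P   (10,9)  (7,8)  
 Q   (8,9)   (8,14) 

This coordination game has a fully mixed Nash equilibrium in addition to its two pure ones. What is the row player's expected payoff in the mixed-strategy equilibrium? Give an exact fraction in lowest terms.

8

The column player mixes with probability q on P, chosen so the row player is indifferent: 10q + 7(1−q) = 8q + 8(1−q) gives q = 1/3.
The row player's expected payoff (from either row, since indifferent) is 10·1/3 + 7·2/3 = 8.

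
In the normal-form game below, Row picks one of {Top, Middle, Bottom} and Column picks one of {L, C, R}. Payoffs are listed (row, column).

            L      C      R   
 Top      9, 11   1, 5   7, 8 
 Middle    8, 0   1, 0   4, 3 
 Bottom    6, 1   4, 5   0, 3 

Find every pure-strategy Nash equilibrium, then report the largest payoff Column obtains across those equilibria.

(Top, L) is a pure NE (Row: 9 ≥ 8; Column: 11 ≥ 8). Column gets 11.
(Bottom, C) is a pure NE (Row: 4 ≥ 1; Column: 5 ≥ 3). Column gets 5.
Every other cell has a profitable deviation for at least one player. Highest of {11, 5} is 11.

11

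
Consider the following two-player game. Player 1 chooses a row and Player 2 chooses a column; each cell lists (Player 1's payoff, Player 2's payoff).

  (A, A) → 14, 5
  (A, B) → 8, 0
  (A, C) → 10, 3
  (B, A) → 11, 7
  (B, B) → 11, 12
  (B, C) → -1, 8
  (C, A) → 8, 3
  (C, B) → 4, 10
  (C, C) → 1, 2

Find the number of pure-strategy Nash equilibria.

Both A: Player 1 gets 14 (best alternative 11); Player 2 gets 5 (best alternative 3). Neither deviates — NE.
Both B: Player 1 gets 11 (best alternative 8); Player 2 gets 12 (best alternative 8). Neither deviates — NE.
Both C is not a NE: Player 1 would switch to A (10 > 1).
No other cell survives both best-response checks, so there are 2 pure NE.

2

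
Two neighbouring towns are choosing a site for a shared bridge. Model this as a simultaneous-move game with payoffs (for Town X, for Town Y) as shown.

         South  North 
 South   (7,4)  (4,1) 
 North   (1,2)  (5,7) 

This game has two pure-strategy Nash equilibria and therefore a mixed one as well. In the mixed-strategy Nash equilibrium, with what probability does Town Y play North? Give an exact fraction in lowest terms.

6/7

Town Y's mix q on South must make Town X indifferent between South and North.
Town X's payoff from South: 7q + 4(1−q). From North: 1q + 5(1−q).
Set equal: 6q = 1(1−q) → q = 1/7.
Probability on North is 1 − 1/7 = 6/7.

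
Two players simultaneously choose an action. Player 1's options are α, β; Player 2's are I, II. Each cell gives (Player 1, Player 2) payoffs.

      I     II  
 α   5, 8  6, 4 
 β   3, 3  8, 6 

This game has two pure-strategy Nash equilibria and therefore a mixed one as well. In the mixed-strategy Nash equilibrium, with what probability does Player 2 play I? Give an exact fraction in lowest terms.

1/2

Player 2's mix q on I must make Player 1 indifferent between α and β.
Player 1's payoff from α: 5q + 6(1−q). From β: 3q + 8(1−q).
Set equal: 2q = 2(1−q) → q = 2/4 = 1/2.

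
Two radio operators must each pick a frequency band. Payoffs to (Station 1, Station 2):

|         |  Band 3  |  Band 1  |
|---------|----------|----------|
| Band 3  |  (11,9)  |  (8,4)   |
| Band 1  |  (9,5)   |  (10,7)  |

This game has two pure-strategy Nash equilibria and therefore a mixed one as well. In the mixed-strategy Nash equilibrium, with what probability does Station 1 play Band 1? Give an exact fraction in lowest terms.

Station 1's mix p on Band 3 must make Station 2 indifferent between Band 3 and Band 1.
Station 2's payoff from Band 3: 9p + 5(1−p). From Band 1: 4p + 7(1−p).
Set equal: 5p = 2(1−p) → p = 2/7.
Probability on Band 1 is 1 − 2/7 = 5/7.

5/7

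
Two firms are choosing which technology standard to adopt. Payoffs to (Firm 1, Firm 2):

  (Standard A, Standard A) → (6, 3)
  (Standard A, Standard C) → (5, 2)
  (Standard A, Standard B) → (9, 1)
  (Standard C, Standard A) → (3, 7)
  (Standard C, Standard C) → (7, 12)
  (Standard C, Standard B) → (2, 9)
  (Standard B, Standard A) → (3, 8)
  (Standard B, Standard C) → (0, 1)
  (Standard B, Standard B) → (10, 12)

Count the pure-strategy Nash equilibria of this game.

Both Standard A: Firm 1 gets 6 (best alternative 3); Firm 2 gets 3 (best alternative 2). Neither deviates — NE.
Both Standard C: Firm 1 gets 7 (best alternative 5); Firm 2 gets 12 (best alternative 9). Neither deviates — NE.
Both Standard B: Firm 1 gets 10 (best alternative 9); Firm 2 gets 12 (best alternative 8). Neither deviates — NE.
(Standard A, Standard C) is not a NE: Firm 1 would switch to Standard C (7 > 5).
No other cell survives both best-response checks, so there are 3 pure NE.

3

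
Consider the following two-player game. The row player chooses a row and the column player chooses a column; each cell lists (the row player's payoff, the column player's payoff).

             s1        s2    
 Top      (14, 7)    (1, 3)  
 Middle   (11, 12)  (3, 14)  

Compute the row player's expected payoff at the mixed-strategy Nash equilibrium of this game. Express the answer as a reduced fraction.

31/5

The column player mixes with probability q on s1, chosen so the row player is indifferent: 14q + 1(1−q) = 11q + 3(1−q) gives q = 2/5.
The row player's expected payoff (from either row, since indifferent) is 14·2/5 + 1·3/5 = 31/5.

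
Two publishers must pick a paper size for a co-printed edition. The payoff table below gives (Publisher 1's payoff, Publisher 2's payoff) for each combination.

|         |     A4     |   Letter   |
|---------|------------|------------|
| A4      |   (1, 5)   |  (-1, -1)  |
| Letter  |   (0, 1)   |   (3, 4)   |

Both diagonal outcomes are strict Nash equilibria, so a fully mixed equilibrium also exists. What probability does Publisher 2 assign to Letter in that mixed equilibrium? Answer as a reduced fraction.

Publisher 2's mix q on A4 must make Publisher 1 indifferent between A4 and Letter.
Publisher 1's payoff from A4: 1q + (-1)(1−q). From Letter: 0q + 3(1−q).
Set equal: 1q = 4(1−q) → q = 4/5.
Probability on Letter is 1 − 4/5 = 1/5.

1/5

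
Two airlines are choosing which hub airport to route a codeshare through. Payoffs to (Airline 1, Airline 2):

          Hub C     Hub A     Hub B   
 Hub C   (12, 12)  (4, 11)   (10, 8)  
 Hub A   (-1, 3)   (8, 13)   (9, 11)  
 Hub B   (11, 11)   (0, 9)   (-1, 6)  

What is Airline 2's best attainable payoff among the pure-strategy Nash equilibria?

13

Both Hub C is a pure NE (Airline 1: 12 ≥ 11; Airline 2: 12 ≥ 11). Airline 2 gets 12.
Both Hub A is a pure NE (Airline 1: 8 ≥ 4; Airline 2: 13 ≥ 11). Airline 2 gets 13.
Every other cell has a profitable deviation for at least one player. Highest of {12, 13} is 13.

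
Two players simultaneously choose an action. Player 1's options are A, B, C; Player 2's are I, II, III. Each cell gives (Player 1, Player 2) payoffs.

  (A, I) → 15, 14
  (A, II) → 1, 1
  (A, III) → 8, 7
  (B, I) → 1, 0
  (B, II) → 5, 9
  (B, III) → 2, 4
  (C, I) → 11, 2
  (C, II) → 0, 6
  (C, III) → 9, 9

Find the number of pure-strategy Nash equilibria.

3

(A, I): Player 1 gets 15 (best alternative 11); Player 2 gets 14 (best alternative 7). Neither deviates — NE.
(B, II): Player 1 gets 5 (best alternative 1); Player 2 gets 9 (best alternative 4). Neither deviates — NE.
(C, III): Player 1 gets 9 (best alternative 8); Player 2 gets 9 (best alternative 6). Neither deviates — NE.
(B, III) is not a NE: Player 1 would switch to C (9 > 2).
No other cell survives both best-response checks, so there are 3 pure NE.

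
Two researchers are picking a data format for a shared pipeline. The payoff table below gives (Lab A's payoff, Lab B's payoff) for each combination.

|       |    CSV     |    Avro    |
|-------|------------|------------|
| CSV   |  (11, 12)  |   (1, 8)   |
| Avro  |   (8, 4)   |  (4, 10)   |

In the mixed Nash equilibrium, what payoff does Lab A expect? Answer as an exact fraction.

6

Lab B mixes with probability q on CSV, chosen so Lab A is indifferent: 11q + 1(1−q) = 8q + 4(1−q) gives q = 1/2.
Lab A's expected payoff (from either row, since indifferent) is 11·1/2 + 1·1/2 = 6.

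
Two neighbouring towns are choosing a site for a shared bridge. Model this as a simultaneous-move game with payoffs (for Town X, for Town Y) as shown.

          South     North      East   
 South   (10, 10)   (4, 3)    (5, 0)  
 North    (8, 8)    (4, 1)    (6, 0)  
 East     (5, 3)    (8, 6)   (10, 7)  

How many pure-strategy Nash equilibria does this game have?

Both South: Town X gets 10 (best alternative 8); Town Y gets 10 (best alternative 3). Neither deviates — NE.
Both East: Town X gets 10 (best alternative 6); Town Y gets 7 (best alternative 6). Neither deviates — NE.
Both North is not a NE: Town X would switch to East (8 > 4).
No other cell survives both best-response checks, so there are 2 pure NE.

2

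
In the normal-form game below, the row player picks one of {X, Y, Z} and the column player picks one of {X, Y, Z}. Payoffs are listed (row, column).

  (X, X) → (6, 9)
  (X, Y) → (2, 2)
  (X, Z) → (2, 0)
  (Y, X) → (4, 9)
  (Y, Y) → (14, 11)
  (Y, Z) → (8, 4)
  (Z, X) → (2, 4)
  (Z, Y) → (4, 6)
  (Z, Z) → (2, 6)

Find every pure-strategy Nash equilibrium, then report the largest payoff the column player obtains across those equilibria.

Both X is a pure NE (the row player: 6 ≥ 4; the column player: 9 ≥ 2). The column player gets 9.
Both Y is a pure NE (the row player: 14 ≥ 4; the column player: 11 ≥ 9). The column player gets 11.
Every other cell has a profitable deviation for at least one player. Highest of {9, 11} is 11.

11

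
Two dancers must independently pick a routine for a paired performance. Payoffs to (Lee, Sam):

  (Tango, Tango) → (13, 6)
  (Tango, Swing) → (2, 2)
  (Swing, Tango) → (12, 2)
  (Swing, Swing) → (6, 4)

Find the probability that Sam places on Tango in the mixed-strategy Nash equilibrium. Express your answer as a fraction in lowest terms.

Sam's mix q on Tango must make Lee indifferent between Tango and Swing.
Lee's payoff from Tango: 13q + 2(1−q). From Swing: 12q + 6(1−q).
Set equal: 1q = 4(1−q) → q = 4/5.

4/5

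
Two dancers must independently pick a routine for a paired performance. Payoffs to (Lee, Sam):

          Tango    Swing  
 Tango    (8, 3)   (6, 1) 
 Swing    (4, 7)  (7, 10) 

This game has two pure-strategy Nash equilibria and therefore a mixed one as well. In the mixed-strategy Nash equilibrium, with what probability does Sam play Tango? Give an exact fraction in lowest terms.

1/5

Sam's mix q on Tango must make Lee indifferent between Tango and Swing.
Lee's payoff from Tango: 8q + 6(1−q). From Swing: 4q + 7(1−q).
Set equal: 4q = 1(1−q) → q = 1/5.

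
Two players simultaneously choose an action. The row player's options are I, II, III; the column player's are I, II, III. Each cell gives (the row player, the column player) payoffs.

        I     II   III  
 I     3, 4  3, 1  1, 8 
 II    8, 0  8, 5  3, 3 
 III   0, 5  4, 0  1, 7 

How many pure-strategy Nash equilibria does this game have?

1

Both II: the row player gets 8 (best alternative 4); the column player gets 5 (best alternative 3). Neither deviates — NE.
Both I is not a NE: the row player would switch to II (8 > 3).
No other cell survives both best-response checks, so there is 1 pure NE.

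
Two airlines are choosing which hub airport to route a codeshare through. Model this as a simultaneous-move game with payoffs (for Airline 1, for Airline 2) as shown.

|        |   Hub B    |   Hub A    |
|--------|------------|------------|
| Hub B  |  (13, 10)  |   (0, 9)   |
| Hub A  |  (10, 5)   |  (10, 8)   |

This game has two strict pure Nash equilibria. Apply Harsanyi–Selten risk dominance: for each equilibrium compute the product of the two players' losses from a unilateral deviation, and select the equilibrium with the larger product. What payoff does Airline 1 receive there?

10

At both Hub B: Airline 1 loses 13 − 10 = 3 by deviating; Airline 2 loses 10 − 9 = 1. Product = 3·1 = 3.
At both Hub A: Airline 1 loses 10 − 0 = 10 by deviating; Airline 2 loses 8 − 5 = 3. Product = 10·3 = 30.
30 > 3, so both Hub A is risk-dominant. Airline 1's payoff there is 10.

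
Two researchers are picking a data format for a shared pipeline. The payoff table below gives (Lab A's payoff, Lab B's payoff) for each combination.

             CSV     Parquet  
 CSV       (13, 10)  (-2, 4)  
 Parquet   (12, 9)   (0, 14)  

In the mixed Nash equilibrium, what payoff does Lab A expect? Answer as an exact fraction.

Lab B mixes with probability q on CSV, chosen so Lab A is indifferent: 13q + (-2)(1−q) = 12q + 0(1−q) gives q = 2/3.
Lab A's expected payoff (from either row, since indifferent) is 13·2/3 + (-2)·1/3 = 8.

8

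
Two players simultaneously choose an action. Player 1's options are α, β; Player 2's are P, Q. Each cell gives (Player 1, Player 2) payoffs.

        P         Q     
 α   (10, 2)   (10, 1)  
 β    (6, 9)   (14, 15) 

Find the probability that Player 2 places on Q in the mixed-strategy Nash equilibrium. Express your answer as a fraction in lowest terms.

1/2

Player 2's mix q on P must make Player 1 indifferent between α and β.
Player 1's payoff from α: 10q + 10(1−q). From β: 6q + 14(1−q).
Set equal: 4q = 4(1−q) → q = 4/8 = 1/2.
Probability on Q is 1 − 1/2 = 1/2.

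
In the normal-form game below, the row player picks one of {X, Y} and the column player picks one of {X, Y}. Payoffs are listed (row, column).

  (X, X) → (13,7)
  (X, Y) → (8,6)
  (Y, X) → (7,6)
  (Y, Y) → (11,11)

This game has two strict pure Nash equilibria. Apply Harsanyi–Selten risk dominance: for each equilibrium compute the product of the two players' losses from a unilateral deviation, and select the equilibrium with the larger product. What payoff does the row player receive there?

At both X: the row player loses 13 − 7 = 6 by deviating; the column player loses 7 − 6 = 1. Product = 6·1 = 6.
At both Y: the row player loses 11 − 8 = 3 by deviating; the column player loses 11 − 6 = 5. Product = 3·5 = 15.
15 > 6, so both Y is risk-dominant. The row player's payoff there is 11.

11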